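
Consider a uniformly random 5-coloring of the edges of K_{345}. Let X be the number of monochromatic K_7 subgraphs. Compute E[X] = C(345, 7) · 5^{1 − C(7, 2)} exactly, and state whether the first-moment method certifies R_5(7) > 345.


E[X] = C(345, 7) · 5^{1 − 21} = 108567596033820 · 5^{−20} = 108567596033820/95367431640625.
As a reduced fraction: E[X] = 21713519206764/19073486328125 ≈ 1.138.
Is E[X] < 1? NO.
Since E[X] ≥ 1, the first-moment bound is inconclusive at n = 345; it does NOT by itself certify R_5(7) > 345.

E[X] = 21713519206764/19073486328125 ≈ 1.138; E[X] ≥ 1; first-moment method inconclusive here.


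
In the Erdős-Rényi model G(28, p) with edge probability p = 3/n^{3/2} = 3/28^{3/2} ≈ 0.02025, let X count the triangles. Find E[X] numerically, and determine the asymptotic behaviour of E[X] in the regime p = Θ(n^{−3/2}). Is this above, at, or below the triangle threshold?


Number of potential triangles: C(28, 3) = 3276.
Each occurs with probability p³ ≈ (0.02025)³ ≈ 8.301425e-06.
By linearity: E[X] = C(28, 3)·p³ ≈ 3276 · 8.301425e-06 ≈ 0.0272.
Since α = 3/2 > 1, p = c/n^{3/2} = o(1/n) is below the triangle threshold p ~ 1/n. Asymptotically E[X] ~ (c³/6)·n^{3(1−α)} = (3³/6)·n^{-1.5} → 0, so by Markov's inequality G has no triangles w.h.p.

E[X] ≈ 0.0272; in regime p = Θ(1/n^{3/2}) E[X] tends to 0 (below the triangle threshold p ~ 1/n).


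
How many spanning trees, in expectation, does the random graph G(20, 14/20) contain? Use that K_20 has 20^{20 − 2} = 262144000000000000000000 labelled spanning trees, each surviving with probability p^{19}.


K_20 has 20^{20 − 2} = 262144000000000000000000 labelled spanning trees.
For each such spanning tree H, let X_H = 1 if all 19 edges of H are present in G. Then P[X_H = 1] = p^{19} = (7/10)^{19} = 11398895185373143/10000000000000000000.
By linearity of expectation: E[X] = Σ_H E[X_H] = 262144000000000000000000 · p^{19} = 262144000000000000000000 · 11398895185373143/10000000000000000000 = 1494075989737228599296/5.
Numerically: E[X] ≈ 2.988e+20.

E[X] = 262144000000000000000000 · (7/10)^{19} = 1494075989737228599296/5 ≈ 2.988e+20.


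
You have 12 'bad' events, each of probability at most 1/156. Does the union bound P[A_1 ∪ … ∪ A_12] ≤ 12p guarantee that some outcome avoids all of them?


Union bound: P[∪_{i=1}^{12} A_i] ≤ Σ_i P[A_i] ≤ 12·p = 12·(1/156) = 1/13.
Numerically: 1/13 ≈ 0.076923.
Is 1/13 < 1? YES.
Since P[∪ A_i] ≤ 1/13 < 1, the complement has P[∩ A_i^c] ≥ 1 − 1/13 = 12/13 > 0, so some outcome avoids every A_i.

12·p = 1/13 ≈ 0.076923; existence CERTIFIED by the union bound.


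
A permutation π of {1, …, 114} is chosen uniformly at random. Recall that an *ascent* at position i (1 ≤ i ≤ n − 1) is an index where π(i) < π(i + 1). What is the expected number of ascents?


Write X = Σ X_I over i = 1, …, 113, with X_I the indicator of one ascent.
There are 113 indicators.
For each fixed i, the pair (π(i), π(i+1)) is a uniformly random ordered pair of distinct values from {1, …, 114}; by symmetry P[π(i) < π(i+1)] = 1/2.
By linearity: E[X] = 113 · (1/2) = (114 − 1) · (1/2) = 113/2 ≈ 56.5000.

E[X] = 113/2 = 56.5000.


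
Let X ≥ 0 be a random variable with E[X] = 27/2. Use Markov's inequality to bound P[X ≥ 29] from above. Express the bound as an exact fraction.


μ = E[X] = 27/2, a = 29.
Markov: P[X ≥ 29] ≤ μ/a = (27/2)/29 = 27/58.
Numerically: ≈ 0.466.
(Since a = 29 > μ = 13.500, the bound 27/58 is < 1 and informative.)

P[X ≥ 29] ≤ 27/58 ≈ 0.466.


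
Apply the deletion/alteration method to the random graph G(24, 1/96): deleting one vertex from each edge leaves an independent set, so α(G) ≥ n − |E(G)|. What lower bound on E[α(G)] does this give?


E[|E(G)|] = C(24, 2)·p = 276 · (1/96) = 23/8.
E[α(G)] ≥ n − E[|E(G)|] = 24 − 23/8 = 169/8.
Numerically: ≈ 21.1250.
(This is only a lower bound; the true E[α(G)] may be larger.)

E[α(G)] ≥ 169/8 ≈ 21.1250.


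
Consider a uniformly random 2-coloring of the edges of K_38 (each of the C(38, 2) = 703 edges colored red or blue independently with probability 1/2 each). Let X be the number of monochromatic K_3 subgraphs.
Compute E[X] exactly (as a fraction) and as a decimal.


Let X = Σ_S X_S over the C(38, 3) = 8436 subsets S of size 3, where X_S = 1 if the K_3 on S is monochromatic.
For a fixed S, the K_3 on S has C(3, 2) = 3 edges. P[all 3 edges red] = (1/2)^3, and likewise for blue, so P[monochromatic] = 2·(1/2)^3 = 2^{1 − 3} = 1/4.
By linearity of expectation: E[X] = C(38, 3) · 2^{1 − 3} = 8436 · 1/4 = 2109.
Numerically: E[X] ≈ 2109.000.

E[X] = C(38,3)·2^(1−C(3,2)) = 2109 ≈ 2109.000.


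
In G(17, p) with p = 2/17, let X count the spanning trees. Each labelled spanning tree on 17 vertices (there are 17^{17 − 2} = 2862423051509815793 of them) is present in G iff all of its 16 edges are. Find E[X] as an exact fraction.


K_17 has 17^{17 − 2} = 2862423051509815793 labelled spanning trees.
For each such spanning tree H, let X_H = 1 if all 16 edges of H are present in G. Then P[X_H = 1] = p^{16} = (2/17)^{16} = 65536/48661191875666868481.
By linearity: E[X] = Σ_H E[X_H] = 2862423051509815793 · p^{16} = 2862423051509815793 · 65536/48661191875666868481 = 65536/17.
Numerically: E[X] ≈ 3855.1.

E[X] = 2862423051509815793 · (2/17)^{16} = 65536/17 ≈ 3855.1.


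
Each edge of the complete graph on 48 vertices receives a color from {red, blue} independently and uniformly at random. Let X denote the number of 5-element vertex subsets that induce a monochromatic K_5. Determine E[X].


Let X = Σ_S X_S over the C(48, 5) = 1712304 subsets S of size 5, where X_S = 1 if the K_5 on S is monochromatic.
For a fixed S, the K_5 on S has C(5, 2) = 10 edges. P[all 10 edges red] = (1/2)^10, and likewise for blue, so P[monochromatic] = 2·(1/2)^10 = 2^{1 − 10} = 1/512.
By linearity of expectation: E[X] = C(48, 5) · 2^{1 − 10} = 1712304 · 1/512 = 107019/32.
Numerically: E[X] ≈ 3344.344.

E[X] = C(48,5)·2^(1−C(5,2)) = 107019/32 ≈ 3344.344.


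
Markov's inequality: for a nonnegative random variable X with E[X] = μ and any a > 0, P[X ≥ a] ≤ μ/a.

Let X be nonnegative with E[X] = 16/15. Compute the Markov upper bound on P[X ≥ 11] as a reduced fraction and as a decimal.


μ = E[X] = 16/15, a = 11.
Markov: P[X ≥ 11] ≤ μ/a = (16/15)/11 = 16/165.
Numerically: ≈ 0.0970.
(Since a = 11 > μ = 1.0667, the bound 16/165 is < 1 and informative.)

P[X ≥ 11] ≤ 16/165 ≈ 0.0970.


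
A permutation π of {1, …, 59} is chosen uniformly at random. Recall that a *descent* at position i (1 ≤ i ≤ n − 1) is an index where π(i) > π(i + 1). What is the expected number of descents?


Write X = Σ X_I over i = 1, …, 58, with X_I the indicator of one descent.
There are 58 indicators.
For each fixed i, the pair (π(i), π(i+1)) is a uniformly random ordered pair of distinct values from {1, …, 59}; by symmetry P[π(i) > π(i+1)] = 1/2.
By linearity: E[X] = 58 · (1/2) = (59 − 1) · (1/2) = 29 ≈ 29.00000.

E[X] = 29 = 29.00000.


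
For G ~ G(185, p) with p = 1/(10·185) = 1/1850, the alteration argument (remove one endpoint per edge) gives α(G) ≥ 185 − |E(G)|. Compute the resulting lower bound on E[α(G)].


E[|E(G)|] = C(185, 2)·p = 17020 · (1/1850) = 46/5.
E[α(G)] ≥ n − E[|E(G)|] = 185 − 46/5 = 879/5.
Numerically: ≈ 175.800.
(This is only a lower bound; the true E[α(G)] may be larger.)

E[α(G)] ≥ 879/5 ≈ 175.800.


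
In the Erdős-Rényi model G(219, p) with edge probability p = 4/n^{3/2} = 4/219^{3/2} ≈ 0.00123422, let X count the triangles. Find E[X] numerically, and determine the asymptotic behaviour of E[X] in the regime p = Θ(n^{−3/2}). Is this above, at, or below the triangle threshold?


Number of potential triangles: C(219, 3) = 1726669.
Each occurs with probability p³ ≈ (0.00123422)³ ≈ 1.88010220e-09.
By linearity: E[X] = C(219, 3)·p³ ≈ 1726669 · 1.88010220e-09 ≈ 0.003246.
Since α = 3/2 > 1, p = c/n^{3/2} = o(1/n) is below the triangle threshold p ~ 1/n. Asymptotically E[X] ~ (c³/6)·n^{3(1−α)} = (4³/6)·n^{-1.5} → 0, so by Markov's inequality G has no triangles w.h.p.

E[X] ≈ 0.003246; in regime p = Θ(1/n^{3/2}) E[X] tends to 0 (below the triangle threshold p ~ 1/n).


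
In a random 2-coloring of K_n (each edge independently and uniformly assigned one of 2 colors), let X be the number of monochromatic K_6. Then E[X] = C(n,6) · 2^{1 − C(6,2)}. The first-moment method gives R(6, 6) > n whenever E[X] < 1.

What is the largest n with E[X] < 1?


We need C(n, 6) · 2^{1 − 15} < 1, i.e. C(n, 6) < 2^{15 − 1} = 16384.
Check values of n near the boundary:
  n = 15: C(15, 6) = 5005; 5005 < 16384? YES
  n = 16: C(16, 6) = 8008; 8008 < 16384? YES
  n = 17: C(17, 6) = 12376; 12376 < 16384? YES
  n = 18: C(18, 6) = 18564; 18564 < 16384? NO
  n = 19: C(19, 6) = 27132; 27132 < 16384? NO
  n = 20: C(20, 6) = 38760; 38760 < 16384? NO
The largest n with C(n, 6) < 16384 is n = 17 (where E[X] = 1547/2048 ≈ 0.75537). Hence R(6, 6) > 17, i.e. R(6, 6) ≥ 18.

Largest n = 17; hence R(6, 6) > 17.


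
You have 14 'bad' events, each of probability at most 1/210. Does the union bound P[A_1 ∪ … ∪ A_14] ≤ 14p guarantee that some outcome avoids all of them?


Union bound: P[∪_{i=1}^{14} A_i] ≤ Σ_i P[A_i] ≤ 14·p = 14·(1/210) = 1/15.
Numerically: 1/15 ≈ 0.067.
Is 1/15 < 1? YES.
Since P[∪ A_i] ≤ 1/15 < 1, the complement has P[∩ A_i^c] ≥ 1 − 1/15 = 14/15 > 0, so some outcome avoids every A_i.

14·p = 1/15 ≈ 0.067; existence CERTIFIED by the union bound.


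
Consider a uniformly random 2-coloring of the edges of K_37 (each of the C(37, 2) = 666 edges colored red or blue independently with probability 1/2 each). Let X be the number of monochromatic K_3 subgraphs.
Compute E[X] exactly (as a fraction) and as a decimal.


Let X = Σ_S X_S over the C(37, 3) = 7770 subsets S of size 3, where X_S = 1 if the K_3 on S is monochromatic.
For a fixed S, the K_3 on S has C(3, 2) = 3 edges. P[all 3 edges red] = (1/2)^3, and likewise for blue, so P[monochromatic] = 2·(1/2)^3 = 2^{1 − 3} = 1/4.
Summing: E[X] = C(37, 3) · 2^{1 − 3} = 7770 · 1/4 = 3885/2.
Numerically: E[X] ≈ 1942.5000.

E[X] = C(37,3)·2^(1−C(3,2)) = 3885/2 ≈ 1942.5000.


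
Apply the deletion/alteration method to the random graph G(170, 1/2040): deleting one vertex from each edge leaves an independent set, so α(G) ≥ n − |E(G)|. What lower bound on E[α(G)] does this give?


E[|E(G)|] = C(170, 2)·p = 14365 · (1/2040) = 169/24.
E[α(G)] ≥ n − E[|E(G)|] = 170 − 169/24 = 3911/24.
Numerically: ≈ 162.9583.
(This is only a lower bound; the true E[α(G)] may be larger.)

E[α(G)] ≥ 3911/24 ≈ 162.9583.


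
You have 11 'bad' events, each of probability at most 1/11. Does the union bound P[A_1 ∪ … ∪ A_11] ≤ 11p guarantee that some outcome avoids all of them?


Union bound: P[∪_{i=1}^{11} A_i] ≤ Σ_i P[A_i] ≤ 11·p = 11·(1/11) = 1.
Numerically: 1 ≈ 1.000.
Is 1 < 1? NO.
Since the bound 1 is ≥ 1, the union bound is uninformative here; it does NOT by itself certify existence.

11·p = 1 ≈ 1.000; existence NOT certified by the union bound.


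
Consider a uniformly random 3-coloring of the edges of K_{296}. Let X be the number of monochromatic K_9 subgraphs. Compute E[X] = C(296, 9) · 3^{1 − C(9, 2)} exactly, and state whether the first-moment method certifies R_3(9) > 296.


E[X] = C(296, 9) · 3^{1 − 36} = 42513789098994080 · 3^{−35} = 42513789098994080/50031545098999707.
As a reduced fraction: E[X] = 42513789098994080/50031545098999707 ≈ 0.8497.
Is E[X] < 1? YES.
Since E[X] < 1, there exists a 3-coloring of K_{296} with no monochromatic K_9; hence R_3(9) > 296.

E[X] = 42513789098994080/50031545098999707 ≈ 0.8497; E[X] < 1, so R_3(9) > 296.


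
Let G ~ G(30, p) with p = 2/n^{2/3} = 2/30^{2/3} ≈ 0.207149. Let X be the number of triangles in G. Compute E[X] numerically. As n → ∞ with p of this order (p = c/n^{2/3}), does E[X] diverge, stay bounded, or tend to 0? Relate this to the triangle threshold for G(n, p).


Number of potential triangles: C(30, 3) = 4060.
Each occurs with probability p³ ≈ (0.207149)³ ≈ 8.88888889e-03.
By linearity: E[X] = C(30, 3)·p³ ≈ 4060 · 8.88888889e-03 ≈ 36.088889.
Since α = 2/3 < 1, p = c/n^{2/3} ≫ 1/n is above the triangle threshold p ~ 1/n. Asymptotically E[X] ~ (c³/6)·n^{3(1−α)} = (2³/6)·n^{1} → ∞; triangles are abundant w.h.p.

E[X] ≈ 36.088889; in regime p = Θ(1/n^{2/3}) E[X] diverges (above the triangle threshold p ~ 1/n).


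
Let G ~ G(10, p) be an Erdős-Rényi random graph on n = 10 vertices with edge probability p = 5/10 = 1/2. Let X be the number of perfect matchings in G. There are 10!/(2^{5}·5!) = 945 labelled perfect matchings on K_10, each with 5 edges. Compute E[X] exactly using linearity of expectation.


K_10 has 10!/(2^{5}·5!) = 945 labelled perfect matchings.
For each such perfect matching H, let X_H = 1 if all 5 edges of H are present in G. Then P[X_H = 1] = p^{5} = (1/2)^{5} = 1/32.
By linearity: E[X] = Σ_H E[X_H] = 945 · p^{5} = 945 · 1/32 = 945/32.
Numerically: E[X] ≈ 29.531.

E[X] = 945 · (1/2)^{5} = 945/32 ≈ 29.531.


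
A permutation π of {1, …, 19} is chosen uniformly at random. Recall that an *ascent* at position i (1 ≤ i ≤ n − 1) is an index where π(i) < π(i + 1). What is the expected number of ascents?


Write X = Σ X_I over i = 1, …, 18, with X_I the indicator of one ascent.
There are 18 indicators.
For each fixed i, the pair (π(i), π(i+1)) is a uniformly random ordered pair of distinct values from {1, …, 19}; by symmetry P[π(i) < π(i+1)] = 1/2.
By linearity: E[X] = 18 · (1/2) = (19 − 1) · (1/2) = 9 ≈ 9.00000.

E[X] = 9 = 9.00000.


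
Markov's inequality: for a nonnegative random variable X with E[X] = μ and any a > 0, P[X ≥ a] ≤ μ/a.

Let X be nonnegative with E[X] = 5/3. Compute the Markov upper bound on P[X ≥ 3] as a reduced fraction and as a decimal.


μ = E[X] = 5/3, a = 3.
Markov: P[X ≥ 3] ≤ μ/a = (5/3)/3 = 5/9.
Numerically: ≈ 0.556.
(Since a = 3 > μ = 1.667, the bound 5/9 is < 1 and informative.)

P[X ≥ 3] ≤ 5/9 ≈ 0.556.


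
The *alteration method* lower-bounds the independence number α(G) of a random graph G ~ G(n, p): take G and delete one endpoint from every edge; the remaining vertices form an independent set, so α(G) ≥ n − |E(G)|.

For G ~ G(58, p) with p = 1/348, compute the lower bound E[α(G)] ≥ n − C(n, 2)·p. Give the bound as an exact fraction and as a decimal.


E[|E(G)|] = C(58, 2)·p = 1653 · (1/348) = 19/4.
E[α(G)] ≥ n − E[|E(G)|] = 58 − 19/4 = 213/4.
Numerically: ≈ 53.2500.
(This is only a lower bound; the true E[α(G)] may be larger.)

E[α(G)] ≥ 213/4 ≈ 53.2500.


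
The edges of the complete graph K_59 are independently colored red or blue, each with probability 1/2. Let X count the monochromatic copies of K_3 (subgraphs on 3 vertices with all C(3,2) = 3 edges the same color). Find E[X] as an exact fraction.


Let X = Σ_S X_S over the C(59, 3) = 32509 subsets S of size 3, where X_S = 1 if the K_3 on S is monochromatic.
For a fixed S, the K_3 on S has C(3, 2) = 3 edges. P[all 3 edges red] = (1/2)^3, and likewise for blue, so P[monochromatic] = 2·(1/2)^3 = 2^{1 − 3} = 1/4.
Summing: E[X] = C(59, 3) · 2^{1 − 3} = 32509 · 1/4 = 32509/4.
Numerically: E[X] ≈ 8127.250000.

E[X] = C(59,3)·2^(1−C(3,2)) = 32509/4 ≈ 8127.250000.


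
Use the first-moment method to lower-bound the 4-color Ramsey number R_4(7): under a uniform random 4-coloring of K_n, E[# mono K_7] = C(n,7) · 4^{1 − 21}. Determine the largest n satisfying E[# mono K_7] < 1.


We need C(n, 7) · 4^{1 − 21} < 1, i.e. C(n, 7) < 4^{21 − 1} = 1099511627776.
Check values of n near the boundary:
  n = 178: C(178, 7) = 996867063280; 996867063280 < 1099511627776? YES
  n = 179: C(179, 7) = 1037437234460; 1037437234460 < 1099511627776? YES
  n = 180: C(180, 7) = 1079414463600; 1079414463600 < 1099511627776? YES
  n = 181: C(181, 7) = 1122839183400; 1122839183400 < 1099511627776? NO
The largest n with C(n, 7) < 1099511627776 is n = 180 (where E[X] = 67463403975/68719476736 ≈ 0.9817). Hence R_4(7) > 180, i.e. R_4(7) ≥ 181.

Largest n = 180; hence R_4(7) > 180.


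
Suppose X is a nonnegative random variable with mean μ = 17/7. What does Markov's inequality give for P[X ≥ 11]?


μ = E[X] = 17/7, a = 11.
Markov: P[X ≥ 11] ≤ μ/a = (17/7)/11 = 17/77.
Numerically: ≈ 0.220779.
(Since a = 11 > μ = 2.428571, the bound 17/77 is < 1 and informative.)

P[X ≥ 11] ≤ 17/77 ≈ 0.220779.


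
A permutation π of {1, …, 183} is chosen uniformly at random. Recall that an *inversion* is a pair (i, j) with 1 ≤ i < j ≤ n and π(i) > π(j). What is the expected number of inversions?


Write X = Σ X_I over the C(183, 2) = 16653 pairs i < j, with X_I the indicator of one inversion.
There are 16653 indicators.
For each fixed pair i < j, the values π(i) and π(j) are two distinct elements of {1, …, 183} in uniformly random order; by symmetry P[π(i) > π(j)] = 1/2.
By linearity: E[X] = 16653 · (1/2) = C(183, 2) · (1/2) = 16653/2 = 16653/2 ≈ 8326.5000.

E[X] = 16653/2 = 8326.5000.


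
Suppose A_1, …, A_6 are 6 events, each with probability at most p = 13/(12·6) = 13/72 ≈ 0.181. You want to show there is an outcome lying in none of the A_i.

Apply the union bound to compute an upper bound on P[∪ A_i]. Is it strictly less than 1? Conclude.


Union bound: P[∪_{i=1}^{6} A_i] ≤ Σ_i P[A_i] ≤ 6·p = 6·(13/72) = 13/12.
Numerically: 13/12 ≈ 1.083.
Is 13/12 < 1? NO.
Since the bound 13/12 is ≥ 1, the union bound is uninformative here; it does NOT by itself certify existence.

6·p = 13/12 ≈ 1.083; existence NOT certified by the union bound.


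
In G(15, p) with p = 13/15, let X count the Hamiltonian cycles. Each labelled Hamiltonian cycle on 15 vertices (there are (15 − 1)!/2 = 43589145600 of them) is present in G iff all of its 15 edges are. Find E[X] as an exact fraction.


K_15 has (15 − 1)!/2 = 43589145600 labelled Hamiltonian cycles.
For each such Hamiltonian cycle H, let X_H = 1 if all 15 edges of H are present in G. Then P[X_H = 1] = p^{15} = (13/15)^{15} = 51185893014090757/437893890380859375.
By linearity of expectation: E[X] = Σ_H E[X_H] = 43589145600 · p^{15} = 43589145600 · 51185893014090757/437893890380859375 = 367267381606127548722176/72081298828125.
Numerically: E[X] ≈ 5.1e+09.

E[X] = 43589145600 · (13/15)^{15} = 367267381606127548722176/72081298828125 ≈ 5.1e+09.


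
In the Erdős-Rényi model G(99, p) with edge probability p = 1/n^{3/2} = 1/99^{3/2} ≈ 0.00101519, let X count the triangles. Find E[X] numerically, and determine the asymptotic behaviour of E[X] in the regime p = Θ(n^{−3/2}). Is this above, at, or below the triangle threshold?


Number of potential triangles: C(99, 3) = 156849.
Each occurs with probability p³ ≈ (0.00101519)³ ≈ 1.04626482e-09.
By linearity: E[X] = C(99, 3)·p³ ≈ 156849 · 1.04626482e-09 ≈ 0.000164.
Since α = 3/2 > 1, p = c/n^{3/2} = o(1/n) is below the triangle threshold p ~ 1/n. Asymptotically E[X] ~ (c³/6)·n^{3(1−α)} = (1³/6)·n^{-1.5} → 0, so by Markov's inequality G has no triangles w.h.p.

E[X] ≈ 0.000164; in regime p = Θ(1/n^{3/2}) E[X] tends to 0 (below the triangle threshold p ~ 1/n).


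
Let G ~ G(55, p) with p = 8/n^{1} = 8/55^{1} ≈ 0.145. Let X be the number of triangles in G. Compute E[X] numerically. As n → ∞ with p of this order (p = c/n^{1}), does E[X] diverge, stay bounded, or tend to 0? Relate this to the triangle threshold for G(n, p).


Number of potential triangles: C(55, 3) = 26235.
Each occurs with probability p³ ≈ (0.145)³ ≈ 3.07739e-03.
By linearity: E[X] = C(55, 3)·p³ ≈ 26235 · 3.07739e-03 ≈ 80.735.
Here α = 1, so p = 8/n is exactly at the triangle threshold p ~ 1/n. Asymptotically E[X] → c³/6 = 8³/6 = 256/3 ≈ 85.333, a bounded constant. In this regime the triangle count is asymptotically Poisson(c³/6).

E[X] ≈ 80.735; in regime p = Θ(1/n^{1}) E[X] stays bounded (at the triangle threshold p ~ 1/n).


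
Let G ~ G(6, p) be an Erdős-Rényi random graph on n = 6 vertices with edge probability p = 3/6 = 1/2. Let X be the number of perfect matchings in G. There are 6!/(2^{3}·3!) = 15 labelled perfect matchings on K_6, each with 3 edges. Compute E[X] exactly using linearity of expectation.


K_6 has 6!/(2^{3}·3!) = 15 labelled perfect matchings.
For each such perfect matching H, let X_H = 1 if all 3 edges of H are present in G. Then P[X_H = 1] = p^{3} = (1/2)^{3} = 1/8.
Summing the indicators: E[X] = Σ_H E[X_H] = 15 · p^{3} = 15 · 1/8 = 15/8.
Numerically: E[X] ≈ 1.875.

E[X] = 15 · (1/2)^{3} = 15/8 ≈ 1.875.


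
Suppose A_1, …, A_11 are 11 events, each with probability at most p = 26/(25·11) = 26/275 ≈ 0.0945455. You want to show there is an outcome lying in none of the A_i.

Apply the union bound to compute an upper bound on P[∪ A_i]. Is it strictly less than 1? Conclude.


Union bound: P[∪_{i=1}^{11} A_i] ≤ Σ_i P[A_i] ≤ 11·p = 11·(26/275) = 26/25.
Numerically: 26/25 ≈ 1.0400000.
Is 26/25 < 1? NO.
Since the bound 26/25 is ≥ 1, the union bound is uninformative here; it does NOT by itself certify existence.

11·p = 26/25 ≈ 1.0400000; existence NOT certified by the union bound.


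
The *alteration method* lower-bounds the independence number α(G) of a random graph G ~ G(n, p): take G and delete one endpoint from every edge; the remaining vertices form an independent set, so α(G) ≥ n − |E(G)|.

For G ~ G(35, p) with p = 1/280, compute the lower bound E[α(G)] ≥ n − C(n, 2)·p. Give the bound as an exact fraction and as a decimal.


E[|E(G)|] = C(35, 2)·p = 595 · (1/280) = 17/8.
E[α(G)] ≥ n − E[|E(G)|] = 35 − 17/8 = 263/8.
Numerically: ≈ 32.875000.
(This is only a lower bound; the true E[α(G)] may be larger.)

E[α(G)] ≥ 263/8 ≈ 32.875000.


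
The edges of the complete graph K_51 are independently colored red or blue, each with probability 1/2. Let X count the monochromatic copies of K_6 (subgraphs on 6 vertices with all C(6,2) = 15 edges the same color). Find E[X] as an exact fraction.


Let X = Σ_S X_S over the C(51, 6) = 18009460 subsets S of size 6, where X_S = 1 if the K_6 on S is monochromatic.
For a fixed S, the K_6 on S has C(6, 2) = 15 edges. P[all 15 edges red] = (1/2)^15, and likewise for blue, so P[monochromatic] = 2·(1/2)^15 = 2^{1 − 15} = 1/16384.
By linearity: E[X] = C(51, 6) · 2^{1 − 15} = 18009460 · 1/16384 = 4502365/4096.
Numerically: E[X] ≈ 1099.210.

E[X] = C(51,6)·2^(1−C(6,2)) = 4502365/4096 ≈ 1099.210.


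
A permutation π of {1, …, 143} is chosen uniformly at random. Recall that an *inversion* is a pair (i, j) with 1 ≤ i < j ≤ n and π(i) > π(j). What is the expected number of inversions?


Write X = Σ X_I over the C(143, 2) = 10153 pairs i < j, with X_I the indicator of one inversion.
There are 10153 indicators.
For each fixed pair i < j, the values π(i) and π(j) are two distinct elements of {1, …, 143} in uniformly random order; by symmetry P[π(i) > π(j)] = 1/2.
By linearity: E[X] = 10153 · (1/2) = C(143, 2) · (1/2) = 10153/2 = 10153/2 ≈ 5076.500000.

E[X] = 10153/2 = 5076.500000.


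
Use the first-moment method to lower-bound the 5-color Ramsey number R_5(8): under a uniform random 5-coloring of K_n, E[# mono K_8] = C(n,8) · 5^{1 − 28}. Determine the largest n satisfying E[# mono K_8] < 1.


We need C(n, 8) · 5^{1 − 28} < 1, i.e. C(n, 8) < 5^{28 − 1} = 7450580596923828125.
Check values of n near the boundary:
  n = 858: C(858, 8) = 7049584530256467771; 7049584530256467771 < 7450580596923828125? YES
  n = 859: C(859, 8) = 7115855595170747139; 7115855595170747139 < 7450580596923828125? YES
  n = 860: C(860, 8) = 7182671140665308145; 7182671140665308145 < 7450580596923828125? YES
  n = 861: C(861, 8) = 7250034996615275865; 7250034996615275865 < 7450580596923828125? YES
  n = 862: C(862, 8) = 7317951015318931845; 7317951015318931845 < 7450580596923828125? YES
  n = 863: C(863, 8) = 7386423071602617757; 7386423071602617757 < 7450580596923828125? YES
  n = 864: C(864, 8) = 7455455062926006708; 7455455062926006708 < 7450580596923828125? NO
  n = 865: C(865, 8) = 7525050909487743060; 7525050909487743060 < 7450580596923828125? NO
  n = 866: C(866, 8) = 7595214554331451620; 7595214554331451620 < 7450580596923828125? NO
The largest n with C(n, 8) < 7450580596923828125 is n = 863 (where E[X] = 7386423071602617757/7450580596923828125 ≈ 0.991389). Hence R_5(8) > 863, i.e. R_5(8) ≥ 864.

Largest n = 863; hence R_5(8) > 863.


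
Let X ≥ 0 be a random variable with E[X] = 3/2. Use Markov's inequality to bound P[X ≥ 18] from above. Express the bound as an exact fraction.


μ = E[X] = 3/2, a = 18.
Markov: P[X ≥ 18] ≤ μ/a = (3/2)/18 = 1/12.
Numerically: ≈ 0.0833.
(Since a = 18 > μ = 1.5000, the bound 1/12 is < 1 and informative.)

P[X ≥ 18] ≤ 1/12 ≈ 0.0833.


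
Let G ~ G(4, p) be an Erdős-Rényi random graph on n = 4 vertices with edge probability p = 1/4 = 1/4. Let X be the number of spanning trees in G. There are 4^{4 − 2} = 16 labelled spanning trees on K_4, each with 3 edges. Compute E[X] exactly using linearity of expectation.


K_4 has 4^{4 − 2} = 16 labelled spanning trees.
For each such spanning tree H, let X_H = 1 if all 3 edges of H are present in G. Then P[X_H = 1] = p^{3} = (1/4)^{3} = 1/64.
Summing the indicators: E[X] = Σ_H E[X_H] = 16 · p^{3} = 16 · 1/64 = 1/4.
Numerically: E[X] ≈ 0.25.

E[X] = 16 · (1/4)^{3} = 1/4 ≈ 0.25.


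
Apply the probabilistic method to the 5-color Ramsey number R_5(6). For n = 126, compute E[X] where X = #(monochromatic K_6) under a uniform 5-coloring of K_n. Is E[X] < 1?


E[X] = C(126, 6) · 5^{1 − 15} = 4925156775 · 5^{−14} = 4925156775/6103515625.
As a reduced fraction: E[X] = 197006271/244140625 ≈ 0.806938.
Is E[X] < 1? YES.
Since E[X] < 1, there exists a 5-coloring of K_{126} with no monochromatic K_6; hence R_5(6) > 126.

E[X] = 197006271/244140625 ≈ 0.806938; E[X] < 1, so R_5(6) > 126.


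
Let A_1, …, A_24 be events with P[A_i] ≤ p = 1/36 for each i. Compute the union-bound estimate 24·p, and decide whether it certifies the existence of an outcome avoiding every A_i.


Union bound: P[∪_{i=1}^{24} A_i] ≤ Σ_i P[A_i] ≤ 24·p = 24·(1/36) = 2/3.
Numerically: 2/3 ≈ 0.66667.
Is 2/3 < 1? YES.
Since P[∪ A_i] ≤ 2/3 < 1, the complement has P[∩ A_i^c] ≥ 1 − 2/3 = 1/3 > 0, so some outcome avoids every A_i.

24·p = 2/3 ≈ 0.66667; existence CERTIFIED by the union bound.


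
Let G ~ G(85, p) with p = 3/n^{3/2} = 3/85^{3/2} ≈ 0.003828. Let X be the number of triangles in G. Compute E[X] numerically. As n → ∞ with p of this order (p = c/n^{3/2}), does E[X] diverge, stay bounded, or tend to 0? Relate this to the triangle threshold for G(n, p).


Number of potential triangles: C(85, 3) = 98770.
Each occurs with probability p³ ≈ (0.003828)³ ≈ 5.610203e-08.
By linearity: E[X] = C(85, 3)·p³ ≈ 98770 · 5.610203e-08 ≈ 0.0055.
Since α = 3/2 > 1, p = c/n^{3/2} = o(1/n) is below the triangle threshold p ~ 1/n. Asymptotically E[X] ~ (c³/6)·n^{3(1−α)} = (3³/6)·n^{-1.5} → 0, so by Markov's inequality G has no triangles w.h.p.

E[X] ≈ 0.0055; in regime p = Θ(1/n^{3/2}) E[X] tends to 0 (below the triangle threshold p ~ 1/n).


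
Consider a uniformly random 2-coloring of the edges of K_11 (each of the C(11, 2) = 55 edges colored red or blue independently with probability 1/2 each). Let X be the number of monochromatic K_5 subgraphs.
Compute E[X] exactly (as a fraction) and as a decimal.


Let X = Σ_S X_S over the C(11, 5) = 462 subsets S of size 5, where X_S = 1 if the K_5 on S is monochromatic.
For a fixed S, the K_5 on S has C(5, 2) = 10 edges. P[all 10 edges red] = (1/2)^10, and likewise for blue, so P[monochromatic] = 2·(1/2)^10 = 2^{1 − 10} = 1/512.
By linearity of expectation: E[X] = C(11, 5) · 2^{1 − 10} = 462 · 1/512 = 231/256.
Numerically: E[X] ≈ 0.902.

E[X] = C(11,5)·2^(1−C(5,2)) = 231/256 ≈ 0.902.


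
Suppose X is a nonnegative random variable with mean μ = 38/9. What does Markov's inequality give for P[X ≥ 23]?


μ = E[X] = 38/9, a = 23.
Markov: P[X ≥ 23] ≤ μ/a = (38/9)/23 = 38/207.
Numerically: ≈ 0.18357.
(Since a = 23 > μ = 4.22222, the bound 38/207 is < 1 and informative.)

P[X ≥ 23] ≤ 38/207 ≈ 0.18357.


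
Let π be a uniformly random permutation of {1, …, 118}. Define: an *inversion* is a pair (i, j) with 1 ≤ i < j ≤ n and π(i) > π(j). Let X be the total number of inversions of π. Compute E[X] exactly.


Write X = Σ X_I over the C(118, 2) = 6903 pairs i < j, with X_I the indicator of one inversion.
There are 6903 indicators.
For each fixed pair i < j, the values π(i) and π(j) are two distinct elements of {1, …, 118} in uniformly random order; by symmetry P[π(i) > π(j)] = 1/2.
By linearity: E[X] = 6903 · (1/2) = C(118, 2) · (1/2) = 6903/2 = 6903/2 ≈ 3451.500.

E[X] = 6903/2 = 3451.500.


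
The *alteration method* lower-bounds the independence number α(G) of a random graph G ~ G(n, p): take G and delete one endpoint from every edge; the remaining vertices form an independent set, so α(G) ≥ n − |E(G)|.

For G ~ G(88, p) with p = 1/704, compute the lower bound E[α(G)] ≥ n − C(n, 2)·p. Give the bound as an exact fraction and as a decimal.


E[|E(G)|] = C(88, 2)·p = 3828 · (1/704) = 87/16.
E[α(G)] ≥ n − E[|E(G)|] = 88 − 87/16 = 1321/16.
Numerically: ≈ 82.562500.
(This is only a lower bound; the true E[α(G)] may be larger.)

E[α(G)] ≥ 1321/16 ≈ 82.562500.


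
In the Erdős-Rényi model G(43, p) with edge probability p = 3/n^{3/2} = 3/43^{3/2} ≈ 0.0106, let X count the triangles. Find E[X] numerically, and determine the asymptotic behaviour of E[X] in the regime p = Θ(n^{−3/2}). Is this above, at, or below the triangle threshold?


Number of potential triangles: C(43, 3) = 12341.
Each occurs with probability p³ ≈ (0.0106)³ ≈ 1.20436e-06.
By linearity: E[X] = C(43, 3)·p³ ≈ 12341 · 1.20436e-06 ≈ 0.015.
Since α = 3/2 > 1, p = c/n^{3/2} = o(1/n) is below the triangle threshold p ~ 1/n. Asymptotically E[X] ~ (c³/6)·n^{3(1−α)} = (3³/6)·n^{-1.5} → 0, so by Markov's inequality G has no triangles w.h.p.

E[X] ≈ 0.015; in regime p = Θ(1/n^{3/2}) E[X] tends to 0 (below the triangle threshold p ~ 1/n).


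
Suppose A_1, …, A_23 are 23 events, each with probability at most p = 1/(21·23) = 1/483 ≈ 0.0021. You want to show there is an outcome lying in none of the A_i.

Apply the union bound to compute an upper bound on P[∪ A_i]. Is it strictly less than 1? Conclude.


Union bound: P[∪_{i=1}^{23} A_i] ≤ Σ_i P[A_i] ≤ 23·p = 23·(1/483) = 1/21.
Numerically: 1/21 ≈ 0.0476.
Is 1/21 < 1? YES.
Since P[∪ A_i] ≤ 1/21 < 1, the complement has P[∩ A_i^c] ≥ 1 − 1/21 = 20/21 > 0, so some outcome avoids every A_i.

23·p = 1/21 ≈ 0.0476; existence CERTIFIED by the union bound.


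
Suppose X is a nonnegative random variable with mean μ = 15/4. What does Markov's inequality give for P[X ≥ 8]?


μ = E[X] = 15/4, a = 8.
Markov: P[X ≥ 8] ≤ μ/a = (15/4)/8 = 15/32.
Numerically: ≈ 0.4688.
(Since a = 8 > μ = 3.7500, the bound 15/32 is < 1 and informative.)

P[X ≥ 8] ≤ 15/32 ≈ 0.4688.


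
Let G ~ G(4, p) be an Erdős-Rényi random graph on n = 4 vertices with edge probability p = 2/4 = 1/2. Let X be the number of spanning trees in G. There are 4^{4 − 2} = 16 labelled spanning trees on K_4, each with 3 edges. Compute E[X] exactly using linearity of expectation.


K_4 has 4^{4 − 2} = 16 labelled spanning trees.
For each such spanning tree H, let X_H = 1 if all 3 edges of H are present in G. Then P[X_H = 1] = p^{3} = (1/2)^{3} = 1/8.
Summing the indicators: E[X] = Σ_H E[X_H] = 16 · p^{3} = 16 · 1/8 = 2.
Numerically: E[X] ≈ 2.

E[X] = 16 · (1/2)^{3} = 2 ≈ 2.


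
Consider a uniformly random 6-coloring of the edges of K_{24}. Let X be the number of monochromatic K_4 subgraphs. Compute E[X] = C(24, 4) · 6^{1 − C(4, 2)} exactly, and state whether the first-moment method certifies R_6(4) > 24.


E[X] = C(24, 4) · 6^{1 − 6} = 10626 · 6^{−5} = 10626/7776.
As a reduced fraction: E[X] = 1771/1296 ≈ 1.3665.
Is E[X] < 1? NO.
Since E[X] ≥ 1, the first-moment bound is inconclusive at n = 24; it does NOT by itself certify R_6(4) > 24.

E[X] = 1771/1296 ≈ 1.3665; E[X] ≥ 1; first-moment method inconclusive here.


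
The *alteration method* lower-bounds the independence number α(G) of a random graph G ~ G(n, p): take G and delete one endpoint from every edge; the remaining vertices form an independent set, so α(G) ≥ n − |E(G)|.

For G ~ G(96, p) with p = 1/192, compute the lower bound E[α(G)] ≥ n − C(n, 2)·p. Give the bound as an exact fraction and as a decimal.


E[|E(G)|] = C(96, 2)·p = 4560 · (1/192) = 95/4.
E[α(G)] ≥ n − E[|E(G)|] = 96 − 95/4 = 289/4.
Numerically: ≈ 72.250.
(This is only a lower bound; the true E[α(G)] may be larger.)

E[α(G)] ≥ 289/4 ≈ 72.250.


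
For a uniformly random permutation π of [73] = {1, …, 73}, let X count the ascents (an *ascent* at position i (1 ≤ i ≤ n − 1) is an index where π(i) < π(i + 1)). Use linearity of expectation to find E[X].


Write X = Σ X_I over i = 1, …, 72, with X_I the indicator of one ascent.
There are 72 indicators.
For each fixed i, the pair (π(i), π(i+1)) is a uniformly random ordered pair of distinct values from {1, …, 73}; by symmetry P[π(i) < π(i+1)] = 1/2.
By linearity: E[X] = 72 · (1/2) = (73 − 1) · (1/2) = 36 ≈ 36.0000.

E[X] = 36 = 36.0000.


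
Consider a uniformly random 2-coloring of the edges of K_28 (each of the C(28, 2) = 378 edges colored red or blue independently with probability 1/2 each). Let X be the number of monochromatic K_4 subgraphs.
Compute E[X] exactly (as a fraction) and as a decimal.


Let X = Σ_S X_S over the C(28, 4) = 20475 subsets S of size 4, where X_S = 1 if the K_4 on S is monochromatic.
For a fixed S, the K_4 on S has C(4, 2) = 6 edges. P[all 6 edges red] = (1/2)^6, and likewise for blue, so P[monochromatic] = 2·(1/2)^6 = 2^{1 − 6} = 1/32.
Summing: E[X] = C(28, 4) · 2^{1 − 6} = 20475 · 1/32 = 20475/32.
Numerically: E[X] ≈ 639.84375.

E[X] = C(28,4)·2^(1−C(4,2)) = 20475/32 ≈ 639.84375.


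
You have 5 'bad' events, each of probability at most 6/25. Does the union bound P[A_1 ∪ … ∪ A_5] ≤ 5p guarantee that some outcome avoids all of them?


Union bound: P[∪_{i=1}^{5} A_i] ≤ Σ_i P[A_i] ≤ 5·p = 5·(6/25) = 6/5.
Numerically: 6/5 ≈ 1.2000.
Is 6/5 < 1? NO.
Since the bound 6/5 is ≥ 1, the union bound is uninformative here; it does NOT by itself certify existence.

5·p = 6/5 ≈ 1.2000; existence NOT certified by the union bound.


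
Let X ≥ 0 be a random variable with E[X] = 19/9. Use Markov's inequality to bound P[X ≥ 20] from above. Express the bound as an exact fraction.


μ = E[X] = 19/9, a = 20.
Markov: P[X ≥ 20] ≤ μ/a = (19/9)/20 = 19/180.
Numerically: ≈ 0.106.
(Since a = 20 > μ = 2.111, the bound 19/180 is < 1 and informative.)

P[X ≥ 20] ≤ 19/180 ≈ 0.106.


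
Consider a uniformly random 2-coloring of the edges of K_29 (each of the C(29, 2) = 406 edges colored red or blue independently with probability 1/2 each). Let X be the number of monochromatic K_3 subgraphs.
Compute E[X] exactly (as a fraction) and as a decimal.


Let X = Σ_S X_S over the C(29, 3) = 3654 subsets S of size 3, where X_S = 1 if the K_3 on S is monochromatic.
For a fixed S, the K_3 on S has C(3, 2) = 3 edges. P[all 3 edges red] = (1/2)^3, and likewise for blue, so P[monochromatic] = 2·(1/2)^3 = 2^{1 − 3} = 1/4.
By linearity: E[X] = C(29, 3) · 2^{1 − 3} = 3654 · 1/4 = 1827/2.
Numerically: E[X] ≈ 913.500.

E[X] = C(29,3)·2^(1−C(3,2)) = 1827/2 ≈ 913.500.


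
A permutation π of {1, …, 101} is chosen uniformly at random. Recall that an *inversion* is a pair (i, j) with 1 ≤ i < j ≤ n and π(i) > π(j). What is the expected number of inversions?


Write X = Σ X_I over the C(101, 2) = 5050 pairs i < j, with X_I the indicator of one inversion.
There are 5050 indicators.
For each fixed pair i < j, the values π(i) and π(j) are two distinct elements of {1, …, 101} in uniformly random order; by symmetry P[π(i) > π(j)] = 1/2.
By linearity: E[X] = 5050 · (1/2) = C(101, 2) · (1/2) = 5050/2 = 2525 ≈ 2525.000.

E[X] = 2525 = 2525.000.


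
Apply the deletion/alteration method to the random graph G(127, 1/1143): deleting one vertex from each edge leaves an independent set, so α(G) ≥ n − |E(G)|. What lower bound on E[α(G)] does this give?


E[|E(G)|] = C(127, 2)·p = 8001 · (1/1143) = 7.
E[α(G)] ≥ n − E[|E(G)|] = 127 − 7 = 120.
Numerically: ≈ 120.0000.
(This is only a lower bound; the true E[α(G)] may be larger.)

E[α(G)] ≥ 120 ≈ 120.0000.


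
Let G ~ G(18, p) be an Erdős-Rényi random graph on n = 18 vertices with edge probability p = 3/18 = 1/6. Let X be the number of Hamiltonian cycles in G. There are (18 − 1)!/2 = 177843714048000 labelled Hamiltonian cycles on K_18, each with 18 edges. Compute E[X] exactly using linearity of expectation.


K_18 has (18 − 1)!/2 = 177843714048000 labelled Hamiltonian cycles.
For each such Hamiltonian cycle H, let X_H = 1 if all 18 edges of H are present in G. Then P[X_H = 1] = p^{18} = (1/6)^{18} = 1/101559956668416.
Summing the indicators: E[X] = Σ_H E[X_H] = 177843714048000 · p^{18} = 177843714048000 · 1/101559956668416 = 14889875/8503056.
Numerically: E[X] ≈ 1.7511.

E[X] = 177843714048000 · (1/6)^{18} = 14889875/8503056 ≈ 1.7511.


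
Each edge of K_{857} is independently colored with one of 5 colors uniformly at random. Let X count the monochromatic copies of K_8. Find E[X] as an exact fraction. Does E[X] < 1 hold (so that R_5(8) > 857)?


E[X] = C(857, 8) · 5^{1 − 28} = 6983854138365964575 · 5^{−27} = 6983854138365964575/7450580596923828125.
As a reduced fraction: E[X] = 279354165534638583/298023223876953125 ≈ 0.937357.
Is E[X] < 1? YES.
Since E[X] < 1, there exists a 5-coloring of K_{857} with no monochromatic K_8; hence R_5(8) > 857.

E[X] = 279354165534638583/298023223876953125 ≈ 0.937357; E[X] < 1, so R_5(8) > 857.


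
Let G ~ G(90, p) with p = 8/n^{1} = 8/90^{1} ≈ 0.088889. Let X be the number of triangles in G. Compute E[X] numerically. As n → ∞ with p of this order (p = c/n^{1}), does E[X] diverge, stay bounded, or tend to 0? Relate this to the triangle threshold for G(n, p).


Number of potential triangles: C(90, 3) = 117480.
Each occurs with probability p³ ≈ (0.088889)³ ≈ 7.0233196e-04.
By linearity: E[X] = C(90, 3)·p³ ≈ 117480 · 7.0233196e-04 ≈ 82.50996.
Here α = 1, so p = 8/n is exactly at the triangle threshold p ~ 1/n. Asymptotically E[X] → c³/6 = 8³/6 = 256/3 ≈ 85.33333, a bounded constant. In this regime the triangle count is asymptotically Poisson(c³/6).

E[X] ≈ 82.50996; in regime p = Θ(1/n^{1}) E[X] stays bounded (at the triangle threshold p ~ 1/n).


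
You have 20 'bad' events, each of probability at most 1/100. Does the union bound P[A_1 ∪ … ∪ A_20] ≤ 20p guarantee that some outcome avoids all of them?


Union bound: P[∪_{i=1}^{20} A_i] ≤ Σ_i P[A_i] ≤ 20·p = 20·(1/100) = 1/5.
Numerically: 1/5 ≈ 0.20000.
Is 1/5 < 1? YES.
Since P[∪ A_i] ≤ 1/5 < 1, the complement has P[∩ A_i^c] ≥ 1 − 1/5 = 4/5 > 0, so some outcome avoids every A_i.

20·p = 1/5 ≈ 0.20000; existence CERTIFIED by the union bound.


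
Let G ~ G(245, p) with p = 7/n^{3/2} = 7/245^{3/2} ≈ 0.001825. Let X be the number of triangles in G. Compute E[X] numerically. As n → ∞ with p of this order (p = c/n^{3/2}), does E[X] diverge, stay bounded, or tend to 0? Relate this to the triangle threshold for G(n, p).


Number of potential triangles: C(245, 3) = 2421090.
Each occurs with probability p³ ≈ (0.001825)³ ≈ 6.082005e-09.
By linearity: E[X] = C(245, 3)·p³ ≈ 2421090 · 6.082005e-09 ≈ 0.0147.
Since α = 3/2 > 1, p = c/n^{3/2} = o(1/n) is below the triangle threshold p ~ 1/n. Asymptotically E[X] ~ (c³/6)·n^{3(1−α)} = (7³/6)·n^{-1.5} → 0, so by Markov's inequality G has no triangles w.h.p.

E[X] ≈ 0.0147; in regime p = Θ(1/n^{3/2}) E[X] tends to 0 (below the triangle threshold p ~ 1/n).
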